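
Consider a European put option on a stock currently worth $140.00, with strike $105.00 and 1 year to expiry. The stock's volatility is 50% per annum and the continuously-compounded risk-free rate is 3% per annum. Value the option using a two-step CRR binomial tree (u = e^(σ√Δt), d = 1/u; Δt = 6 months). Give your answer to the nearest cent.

CRR parameters: u = e^(σ√Δt) = e^(0.5·√0.5) = 1.4241, d = 1/u = 0.7022
Per-period rate: rΔt = 0.03·0.5 = 0.015, so R = e^0.015 = 1.0151
Risk-neutral probability p = (e^0.015 − 0.7022)/(1.4241 − 0.7022) = 0.3129/0.7219 = 0.4335
Terminal stock prices: S_uu = 283.9, S_ud = 140, S_dd = 69.03
Terminal payoffs (K − S): max(-178.9, 0) = 0, max(-35, 0) = 0, max(35.97, 0) = 35.97
Node u (S = 199.4): V_u = e^(−0.015)·[0.4335·0.0000 + 0.5665·0.0000] = 0.0000
Node d (S = 98.31): V_d = e^(−0.015)·[0.4335·0.0000 + 0.5665·35.9704] = 20.0754
Node 0 (S = 140): V_0 = e^(−0.015)·[0.4335·0.0000 + 0.5665·20.0754] = 11.2043

$11.20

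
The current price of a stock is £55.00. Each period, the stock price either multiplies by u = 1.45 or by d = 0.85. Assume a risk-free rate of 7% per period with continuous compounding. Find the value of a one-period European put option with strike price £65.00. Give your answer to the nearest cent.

£10.71

Risk-neutral probability p = (e^0.07 − 0.85)/(1.45 − 0.85) = 0.2225/0.6000 = 0.3708
Terminal stock prices: S_u = 79.75, S_d = 46.75
Terminal payoffs (K − S): max(-14.75, 0) = 0, max(18.25, 0) = 18.25
Node 0 (S = 55): V_0 = e^(−0.07)·[0.3708·0.0000 + 0.6292·18.2500] = 10.7058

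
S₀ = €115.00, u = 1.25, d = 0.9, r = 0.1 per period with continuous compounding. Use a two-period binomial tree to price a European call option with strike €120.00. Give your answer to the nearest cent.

€20.52

Risk-neutral probability p = (e^0.1 − 0.9)/(1.25 − 0.9) = 0.2052/0.3500 = 0.5862
Terminal stock prices: S_uu = 179.7, S_ud = 129.4, S_dd = 93.15
Terminal payoffs (S − K): max(59.69, 0) = 59.69, max(9.375, 0) = 9.375, max(-26.85, 0) = 0
Node u (S = 143.8): V_u = e^(−0.1)·[0.5862·59.6875 + 0.4138·9.3750] = 35.1695
Node d (S = 103.5): V_d = e^(−0.1)·[0.5862·9.3750 + 0.4138·0.0000] = 4.9727
Node 0 (S = 115): V_0 = e^(−0.1)·[0.5862·35.1695 + 0.4138·4.9727] = 20.5164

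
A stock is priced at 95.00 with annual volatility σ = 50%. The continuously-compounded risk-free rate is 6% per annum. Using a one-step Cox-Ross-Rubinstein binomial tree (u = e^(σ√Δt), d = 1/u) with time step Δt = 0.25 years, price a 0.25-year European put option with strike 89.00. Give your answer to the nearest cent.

7.87

CRR parameters: u = e^(σ√Δt) = e^(0.5·√0.25) = 1.2840, d = 1/u = 0.7788
Per-period rate: rΔt = 0.06·0.25 = 0.015, so R = e^0.015 = 1.0151
Risk-neutral probability p = (e^0.015 − 0.7788)/(1.2840 − 0.7788) = 0.2363/0.5052 = 0.4677
Terminal stock prices: S_u = 122, S_d = 73.99
Terminal payoffs (K − S): max(-32.98, 0) = 0, max(15.01, 0) = 15.01
Node 0 (S = 95): V_0 = e^(−0.015)·[0.4677·0.0000 + 0.5323·15.0139] = 7.8724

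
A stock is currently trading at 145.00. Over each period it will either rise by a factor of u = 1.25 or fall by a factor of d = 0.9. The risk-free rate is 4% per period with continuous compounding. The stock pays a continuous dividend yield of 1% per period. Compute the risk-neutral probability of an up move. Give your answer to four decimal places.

Per-period risk-free factor R = e^0.04 = 1.0408; dividend-adjusted growth = e^(0.04−0.01) = 1.0305.
Risk-neutral probability p = (1.0305 − 0.9)/(1.25 − 0.9) = 0.1305/0.3500 = 0.3727

p = 0.3727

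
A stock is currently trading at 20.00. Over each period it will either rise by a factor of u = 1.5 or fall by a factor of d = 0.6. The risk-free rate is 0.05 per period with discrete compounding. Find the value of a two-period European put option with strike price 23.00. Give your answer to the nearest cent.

Risk-neutral probability p = (1 + 0.05 − 0.6)/(1.5 − 0.6) = 0.4500/0.9000 = 0.5000
Terminal stock prices: S_uu = 45, S_ud = 18, S_dd = 7.2
Terminal payoffs (K − S): max(-22, 0) = 0, max(5, 0) = 5, max(15.8, 0) = 15.8
Node u (S = 30): V_u = 1/1.05·[0.5000·0.0000 + 0.5000·5.0000] = 2.3810
Node d (S = 12): V_d = 1/1.05·[0.5000·5.0000 + 0.5000·15.8000] = 9.9048
Node 0 (S = 20): V_0 = 1/1.05·[0.5000·2.3810 + 0.5000·9.9048] = 5.8503

5.85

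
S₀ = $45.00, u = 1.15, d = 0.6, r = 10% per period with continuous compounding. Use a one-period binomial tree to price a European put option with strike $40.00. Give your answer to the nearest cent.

$0.96

Risk-neutral probability p = (e^0.1 − 0.6)/(1.15 − 0.6) = 0.5052/0.5500 = 0.9185
Terminal stock prices: S_u = 51.75, S_d = 27
Terminal payoffs (K − S): max(-11.75, 0) = 0, max(13, 0) = 13
Node 0 (S = 45): V_0 = e^(−0.1)·[0.9185·0.0000 + 0.0815·13.0000] = 0.9588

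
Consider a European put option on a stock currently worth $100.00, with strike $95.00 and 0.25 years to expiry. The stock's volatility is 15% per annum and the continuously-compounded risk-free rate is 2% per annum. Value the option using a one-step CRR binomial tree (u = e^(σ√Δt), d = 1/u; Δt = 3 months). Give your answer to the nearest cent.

CRR parameters: u = e^(σ√Δt) = e^(0.15·√0.25) = 1.0779, d = 1/u = 0.9277
Per-period rate: rΔt = 0.02·0.25 = 0.005, so R = e^0.005 = 1.0050
Risk-neutral probability p = (e^0.005 − 0.9277)/(1.0779 − 0.9277) = 0.0773/0.1501 = 0.5146
Terminal stock prices: S_u = 107.8, S_d = 92.77
Terminal payoffs (K − S): max(-12.79, 0) = 0, max(2.226, 0) = 2.226
Node 0 (S = 100): V_0 = e^(−0.005)·[0.5146·0.0000 + 0.4854·2.2257] = 1.0748

$1.07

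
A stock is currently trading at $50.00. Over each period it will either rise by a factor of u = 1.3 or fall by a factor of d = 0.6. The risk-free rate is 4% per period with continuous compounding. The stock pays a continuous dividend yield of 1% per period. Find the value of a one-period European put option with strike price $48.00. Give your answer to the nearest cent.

$6.66

Per-period risk-free factor R = e^0.04 = 1.0408; dividend-adjusted growth = e^(0.04−0.01) = 1.0305.
Risk-neutral probability p = (1.0305 − 0.6)/(1.3 − 0.6) = 0.4305/0.7000 = 0.6149
Terminal stock prices: S_u = 65, S_d = 30
Terminal payoffs (K − S): max(-17, 0) = 0, max(18, 0) = 18
Node 0 (S = 50): V_0 = e^(−0.04)·[0.6149·0.0000 + 0.3851·18.0000] = 6.6594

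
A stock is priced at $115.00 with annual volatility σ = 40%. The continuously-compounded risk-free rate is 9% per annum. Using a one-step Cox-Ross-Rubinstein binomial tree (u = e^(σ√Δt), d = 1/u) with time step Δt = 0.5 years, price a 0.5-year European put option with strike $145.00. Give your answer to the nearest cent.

$27.32

CRR parameters: u = e^(σ√Δt) = e^(0.4·√0.5) = 1.3269, d = 1/u = 0.7536
Per-period rate: rΔt = 0.09·0.5 = 0.045, so R = e^0.045 = 1.0460
Risk-neutral probability p = (e^0.045 − 0.7536)/(1.3269 − 0.7536) = 0.2924/0.5733 = 0.5100
Terminal stock prices: S_u = 152.6, S_d = 86.67
Terminal payoffs (K − S): max(-7.593, 0) = 0, max(58.33, 0) = 58.33
Node 0 (S = 115): V_0 = e^(−0.045)·[0.5100·0.0000 + 0.4900·58.3316] = 27.3221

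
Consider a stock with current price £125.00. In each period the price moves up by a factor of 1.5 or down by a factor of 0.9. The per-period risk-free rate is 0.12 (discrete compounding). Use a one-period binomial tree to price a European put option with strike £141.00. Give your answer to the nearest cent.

Risk-neutral probability p = (1 + 0.12 − 0.9)/(1.5 − 0.9) = 0.2200/0.6000 = 0.3667
Terminal stock prices: S_u = 187.5, S_d = 112.5
Terminal payoffs (K − S): max(-46.5, 0) = 0, max(28.5, 0) = 28.5
Node 0 (S = 125): V_0 = 1/1.12·[0.3667·0.0000 + 0.6333·28.5000] = 16.1161

£16.12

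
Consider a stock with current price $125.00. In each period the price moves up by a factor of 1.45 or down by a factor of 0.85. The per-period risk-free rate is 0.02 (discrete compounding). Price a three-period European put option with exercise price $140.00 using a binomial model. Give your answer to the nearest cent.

Risk-neutral probability p = (1 + 0.02 − 0.85)/(1.45 − 0.85) = 0.1700/0.6000 = 0.2833
Terminal stock prices: S_uuu = 381.1, S_uud = 223.4, S_udd = 131, S_ddd = 76.77
Terminal payoffs (K − S): max(-241.1, 0) = 0, max(-83.39, 0) = 0, max(9.047, 0) = 9.047, max(63.23, 0) = 63.23
Node uu (S = 262.8): V_uu = 1/1.02·[0.2833·0.0000 + 0.7167·0.0000] = 0.0000
Node ud (S = 154.1): V_ud = 1/1.02·[0.2833·0.0000 + 0.7167·9.0469] = 6.3565
Node dd (S = 90.31): V_dd = 1/1.02·[0.2833·9.0469 + 0.7167·63.2344] = 46.9424
Node u (S = 181.2): V_u = 1/1.02·[0.2833·0.0000 + 0.7167·6.3565] = 4.4661
Node d (S = 106.2): V_d = 1/1.02·[0.2833·6.3565 + 0.7167·46.9424] = 34.7481
Node 0 (S = 125): V_0 = 1/1.02·[0.2833·4.4661 + 0.7167·34.7481] = 25.6551

$25.66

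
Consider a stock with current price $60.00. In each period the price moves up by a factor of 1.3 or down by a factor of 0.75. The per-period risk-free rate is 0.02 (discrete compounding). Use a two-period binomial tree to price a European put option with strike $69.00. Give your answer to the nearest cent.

$13.83

Risk-neutral probability p = (1 + 0.02 − 0.75)/(1.3 − 0.75) = 0.2700/0.5500 = 0.4909
Terminal stock prices: S_uu = 101.4, S_ud = 58.5, S_dd = 33.75
Terminal payoffs (K − S): max(-32.4, 0) = 0, max(10.5, 0) = 10.5, max(35.25, 0) = 35.25
Node u (S = 78): V_u = 1/1.02·[0.4909·0.0000 + 0.5091·10.5000] = 5.2406
Node d (S = 45): V_d = 1/1.02·[0.4909·10.5000 + 0.5091·35.2500] = 22.6471
Node 0 (S = 60): V_0 = 1/1.02·[0.4909·5.2406 + 0.5091·22.6471] = 13.8256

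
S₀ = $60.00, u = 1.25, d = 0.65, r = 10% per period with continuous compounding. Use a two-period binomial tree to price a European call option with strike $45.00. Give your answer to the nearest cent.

Risk-neutral probability p = (e^0.1 − 0.65)/(1.25 − 0.65) = 0.4552/0.6000 = 0.7586
Terminal stock prices: S_uu = 93.75, S_ud = 48.75, S_dd = 25.35
Terminal payoffs (S − K): max(48.75, 0) = 48.75, max(3.75, 0) = 3.75, max(-19.65, 0) = 0
Node u (S = 75): V_u = e^(−0.1)·[0.7586·48.7500 + 0.2414·3.7500] = 34.2823
Node d (S = 39): V_d = e^(−0.1)·[0.7586·3.7500 + 0.2414·0.0000] = 2.5741
Node 0 (S = 60): V_0 = e^(−0.1)·[0.7586·34.2823 + 0.2414·2.5741] = 24.0945

$24.09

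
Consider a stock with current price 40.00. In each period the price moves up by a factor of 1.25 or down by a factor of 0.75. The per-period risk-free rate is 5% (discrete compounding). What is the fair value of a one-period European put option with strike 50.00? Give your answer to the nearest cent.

7.62

Risk-neutral probability p = (1 + 0.05 − 0.75)/(1.25 − 0.75) = 0.3000/0.5000 = 0.6000
Terminal stock prices: S_u = 50, S_d = 30
Terminal payoffs (K − S): max(0, 0) = 0, max(20, 0) = 20
Node 0 (S = 40): V_0 = 1/1.05·[0.6000·0.0000 + 0.4000·20.0000] = 7.6190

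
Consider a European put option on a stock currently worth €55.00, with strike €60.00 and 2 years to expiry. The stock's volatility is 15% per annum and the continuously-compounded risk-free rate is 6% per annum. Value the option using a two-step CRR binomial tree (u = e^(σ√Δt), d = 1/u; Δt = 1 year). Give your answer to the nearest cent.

CRR parameters: u = e^(σ√Δt) = e^(0.15·√1) = 1.1618, d = 1/u = 0.8607
Per-period rate: rΔt = 0.06·1 = 0.06, so R = e^0.06 = 1.0618
Risk-neutral probability p = (e^0.06 − 0.8607)/(1.1618 − 0.8607) = 0.2011/0.3011 = 0.6679
Terminal stock prices: S_uu = 74.24, S_ud = 55, S_dd = 40.75
Terminal payoffs (K − S): max(-14.24, 0) = 0, max(5, 0) = 5, max(19.25, 0) = 19.25
Node u (S = 63.9): V_u = e^(−0.06)·[0.6679·0.0000 + 0.3321·5.0000] = 1.5637
Node d (S = 47.34): V_d = e^(−0.06)·[0.6679·5.0000 + 0.3321·19.2550] = 9.1669
Node 0 (S = 55): V_0 = e^(−0.06)·[0.6679·1.5637 + 0.3321·9.1669] = 3.8505

€3.85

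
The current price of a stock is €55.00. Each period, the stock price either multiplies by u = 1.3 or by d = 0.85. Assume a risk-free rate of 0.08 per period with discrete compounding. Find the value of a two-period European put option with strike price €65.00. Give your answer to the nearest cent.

Risk-neutral probability p = (1 + 0.08 − 0.85)/(1.3 − 0.85) = 0.2300/0.4500 = 0.5111
Terminal stock prices: S_uu = 92.95, S_ud = 60.77, S_dd = 39.74
Terminal payoffs (K − S): max(-27.95, 0) = 0, max(4.225, 0) = 4.225, max(25.26, 0) = 25.26
Node u (S = 71.5): V_u = 1/1.08·[0.5111·0.0000 + 0.4889·4.2250] = 1.9126
Node d (S = 46.75): V_d = 1/1.08·[0.5111·4.2250 + 0.4889·25.2625] = 13.4352
Node 0 (S = 55): V_0 = 1/1.08·[0.5111·1.9126 + 0.4889·13.4352] = 6.9869

€6.99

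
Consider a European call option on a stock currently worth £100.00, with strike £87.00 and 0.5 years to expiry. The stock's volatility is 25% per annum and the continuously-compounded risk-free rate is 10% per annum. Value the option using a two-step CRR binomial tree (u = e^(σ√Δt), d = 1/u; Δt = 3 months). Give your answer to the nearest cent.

CRR parameters: u = e^(σ√Δt) = e^(0.25·√0.25) = 1.1331, d = 1/u = 0.8825
Per-period rate: rΔt = 0.1·0.25 = 0.025, so R = e^0.025 = 1.0253
Risk-neutral probability p = (e^0.025 − 0.8825)/(1.1331 − 0.8825) = 0.1428/0.2507 = 0.5698
Terminal stock prices: S_uu = 128.4, S_ud = 100, S_dd = 77.88
Terminal payoffs (S − K): max(41.4, 0) = 41.4, max(13, 0) = 13, max(-9.12, 0) = 0
Node u (S = 113.3): V_u = e^(−0.025)·[0.5698·41.4025 + 0.4302·13.0000] = 28.4629
Node d (S = 88.25): V_d = e^(−0.025)·[0.5698·13.0000 + 0.4302·0.0000] = 7.2244
Node 0 (S = 100): V_0 = e^(−0.025)·[0.5698·28.4629 + 0.4302·7.2244] = 18.8487

£18.85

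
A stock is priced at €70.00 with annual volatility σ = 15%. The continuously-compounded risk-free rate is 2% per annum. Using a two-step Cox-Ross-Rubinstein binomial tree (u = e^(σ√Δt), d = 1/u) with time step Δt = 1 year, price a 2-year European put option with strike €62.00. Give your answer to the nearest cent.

€2.16

CRR parameters: u = e^(σ√Δt) = e^(0.15·√1) = 1.1618, d = 1/u = 0.8607
Per-period rate: rΔt = 0.02·1 = 0.02, so R = e^0.02 = 1.0202
Risk-neutral probability p = (e^0.02 − 0.8607)/(1.1618 − 0.8607) = 0.1595/0.3011 = 0.5297
Terminal stock prices: S_uu = 94.49, S_ud = 70, S_dd = 51.86
Terminal payoffs (K − S): max(-32.49, 0) = 0, max(-8, 0) = 0, max(10.14, 0) = 10.14
Node u (S = 81.33): V_u = e^(−0.02)·[0.5297·0.0000 + 0.4703·0.0000] = 0.0000
Node d (S = 60.25): V_d = e^(−0.02)·[0.5297·0.0000 + 0.4703·10.1427] = 4.6761
Node 0 (S = 70): V_0 = e^(−0.02)·[0.5297·0.0000 + 0.4703·4.6761] = 2.1558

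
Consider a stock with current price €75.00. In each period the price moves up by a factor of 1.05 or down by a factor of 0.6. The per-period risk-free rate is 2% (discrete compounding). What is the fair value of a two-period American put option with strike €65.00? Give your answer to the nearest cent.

€2.37

Risk-neutral probability p = (1 + 0.02 − 0.6)/(1.05 − 0.6) = 0.4200/0.4500 = 0.9333
Terminal stock prices: S_uu = 82.69, S_ud = 47.25, S_dd = 27
Terminal payoffs (K − S): max(-17.69, 0) = 0, max(17.75, 0) = 17.75, max(38, 0) = 38
Node u (S = 78.75): continuation = 1/1.02·[0.9333·0.0000 + 0.0667·17.7500] = 1.1601; exercise value = 0.0000 ≤ continuation, so V_u = 1.1601
Node d (S = 45): continuation = 1/1.02·[0.9333·17.7500 + 0.0667·38.0000] = 18.7255; exercise value = 20.0000 > continuation, so V_d = 20.0000 (exercise)
Node 0 (S = 75): continuation = 1/1.02·[0.9333·1.1601 + 0.0667·20.0000] = 2.3687; exercise value = 0.0000 ≤ continuation, so V_0 = 2.3687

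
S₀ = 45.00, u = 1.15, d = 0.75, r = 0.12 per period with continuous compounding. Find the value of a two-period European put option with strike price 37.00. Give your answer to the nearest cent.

0.03

Risk-neutral probability p = (e^0.12 − 0.75)/(1.15 − 0.75) = 0.3775/0.4000 = 0.9437
Terminal stock prices: S_uu = 59.51, S_ud = 38.81, S_dd = 25.31
Terminal payoffs (K − S): max(-22.51, 0) = 0, max(-1.812, 0) = 0, max(11.69, 0) = 11.69
Node u (S = 51.75): V_u = e^(−0.12)·[0.9437·0.0000 + 0.0563·0.0000] = 0.0000
Node d (S = 33.75): V_d = e^(−0.12)·[0.9437·0.0000 + 0.0563·11.6875] = 0.5832
Node 0 (S = 45): V_0 = e^(−0.12)·[0.9437·0.0000 + 0.0563·0.5832] = 0.0291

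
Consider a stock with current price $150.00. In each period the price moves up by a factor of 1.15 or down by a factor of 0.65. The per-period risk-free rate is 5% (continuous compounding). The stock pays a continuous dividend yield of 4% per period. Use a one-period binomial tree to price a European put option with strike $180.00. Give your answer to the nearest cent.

Per-period risk-free factor R = e^0.05 = 1.0513; dividend-adjusted growth = e^(0.05−0.04) = 1.0101.
Risk-neutral probability p = (1.0101 − 0.65)/(1.15 − 0.65) = 0.3601/0.5000 = 0.7201
Terminal stock prices: S_u = 172.5, S_d = 97.5
Terminal payoffs (K − S): max(7.5, 0) = 7.5, max(82.5, 0) = 82.5
Node 0 (S = 150): V_0 = e^(−0.05)·[0.7201·7.5000 + 0.2799·82.5000] = 27.1029

$27.10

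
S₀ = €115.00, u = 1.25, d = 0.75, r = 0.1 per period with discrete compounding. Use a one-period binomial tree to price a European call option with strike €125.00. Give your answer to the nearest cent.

€11.93

Risk-neutral probability p = (1 + 0.1 − 0.75)/(1.25 − 0.75) = 0.3500/0.5000 = 0.7000
Terminal stock prices: S_u = 143.8, S_d = 86.25
Terminal payoffs (S − K): max(18.75, 0) = 18.75, max(-38.75, 0) = 0
Node 0 (S = 115): V_0 = 1/1.1·[0.7000·18.7500 + 0.3000·0.0000] = 11.9318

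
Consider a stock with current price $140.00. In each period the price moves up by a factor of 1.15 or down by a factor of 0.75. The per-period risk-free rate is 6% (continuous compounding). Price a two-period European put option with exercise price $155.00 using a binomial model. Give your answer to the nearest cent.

$13.72

Risk-neutral probability p = (e^0.06 − 0.75)/(1.15 − 0.75) = 0.3118/0.4000 = 0.7796
Terminal stock prices: S_uu = 185.1, S_ud = 120.8, S_dd = 78.75
Terminal payoffs (K − S): max(-30.15, 0) = 0, max(34.25, 0) = 34.25, max(76.25, 0) = 76.25
Node u (S = 161): V_u = e^(−0.06)·[0.7796·0.0000 + 0.2204·34.2500] = 7.1094
Node d (S = 105): V_d = e^(−0.06)·[0.7796·34.2500 + 0.2204·76.2500] = 40.9735
Node 0 (S = 140): V_0 = e^(−0.06)·[0.7796·7.1094 + 0.2204·40.9735] = 13.7246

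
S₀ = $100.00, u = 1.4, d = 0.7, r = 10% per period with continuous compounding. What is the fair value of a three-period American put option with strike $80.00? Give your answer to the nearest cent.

$6.24

Risk-neutral probability p = (e^0.1 − 0.7)/(1.4 − 0.7) = 0.4052/0.7000 = 0.5788
Terminal stock prices: S_uuu = 274.4, S_uud = 137.2, S_udd = 68.6, S_ddd = 34.3
Terminal payoffs (K − S): max(-194.4, 0) = 0, max(-57.2, 0) = 0, max(11.4, 0) = 11.4, max(45.7, 0) = 45.7
Node uu (S = 196): continuation = e^(−0.1)·[0.5788·0.0000 + 0.4212·0.0000] = 0.0000; exercise value = 0.0000 ≤ continuation, so V_uu = 0.0000
Node ud (S = 98): continuation = e^(−0.1)·[0.5788·0.0000 + 0.4212·11.4000] = 4.3446; exercise value = 0.0000 ≤ continuation, so V_ud = 4.3446
Node dd (S = 49): continuation = e^(−0.1)·[0.5788·11.4000 + 0.4212·45.7000] = 23.3870; exercise value = 31.0000 > continuation, so V_dd = 31.0000 (exercise)
Node u (S = 140): continuation = e^(−0.1)·[0.5788·0.0000 + 0.4212·4.3446] = 1.6557; exercise value = 0.0000 ≤ continuation, so V_u = 1.6557
Node d (S = 70): continuation = e^(−0.1)·[0.5788·4.3446 + 0.4212·31.0000] = 14.0896; exercise value = 10.0000 ≤ continuation, so V_d = 14.0896
Node 0 (S = 100): continuation = e^(−0.1)·[0.5788·1.6557 + 0.4212·14.0896] = 6.2368; exercise value = 0.0000 ≤ continuation, so V_0 = 6.2368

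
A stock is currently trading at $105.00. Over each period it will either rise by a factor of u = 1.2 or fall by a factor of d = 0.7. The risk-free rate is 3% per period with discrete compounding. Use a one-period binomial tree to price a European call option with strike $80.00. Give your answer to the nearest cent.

$29.48

Risk-neutral probability p = (1 + 0.03 − 0.7)/(1.2 − 0.7) = 0.3300/0.5000 = 0.6600
Terminal stock prices: S_u = 126, S_d = 73.5
Terminal payoffs (S − K): max(46, 0) = 46, max(-6.5, 0) = 0
Node 0 (S = 105): V_0 = 1/1.03·[0.6600·46.0000 + 0.3400·0.0000] = 29.4757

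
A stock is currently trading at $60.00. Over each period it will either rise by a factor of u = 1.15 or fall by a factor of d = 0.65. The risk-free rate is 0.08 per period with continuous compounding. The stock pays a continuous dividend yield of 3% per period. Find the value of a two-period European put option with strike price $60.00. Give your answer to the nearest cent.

Per-period risk-free factor R = e^0.08 = 1.0833; dividend-adjusted growth = e^(0.08−0.03) = 1.0513.
Risk-neutral probability p = (1.0513 − 0.65)/(1.15 − 0.65) = 0.4013/0.5000 = 0.8025
Terminal stock prices: S_uu = 79.35, S_ud = 44.85, S_dd = 25.35
Terminal payoffs (K − S): max(-19.35, 0) = 0, max(15.15, 0) = 15.15, max(34.65, 0) = 34.65
Node u (S = 69): V_u = e^(−0.08)·[0.8025·0.0000 + 0.1975·15.1500] = 2.7615
Node d (S = 39): V_d = e^(−0.08)·[0.8025·15.1500 + 0.1975·34.6500] = 17.5396
Node 0 (S = 60): V_0 = e^(−0.08)·[0.8025·2.7615 + 0.1975·17.5396] = 5.2429

$5.24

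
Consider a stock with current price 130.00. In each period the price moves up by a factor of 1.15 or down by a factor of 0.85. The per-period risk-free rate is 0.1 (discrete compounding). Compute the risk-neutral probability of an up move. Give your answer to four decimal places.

p = 0.8333

Risk-neutral probability p = (1 + 0.1 − 0.85)/(1.15 − 0.85) = 0.2500/0.3000 = 0.8333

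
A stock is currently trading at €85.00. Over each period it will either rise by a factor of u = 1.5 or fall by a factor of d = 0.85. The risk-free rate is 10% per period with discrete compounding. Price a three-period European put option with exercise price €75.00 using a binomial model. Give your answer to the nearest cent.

€3.99

Risk-neutral probability p = (1 + 0.1 − 0.85)/(1.5 − 0.85) = 0.2500/0.6500 = 0.3846
Terminal stock prices: S_uuu = 286.9, S_uud = 162.6, S_udd = 92.12, S_ddd = 52.2
Terminal payoffs (K − S): max(-211.9, 0) = 0, max(-87.56, 0) = 0, max(-17.12, 0) = 0, max(22.8, 0) = 22.8
Node uu (S = 191.2): V_uu = 1/1.1·[0.3846·0.0000 + 0.6154·0.0000] = 0.0000
Node ud (S = 108.4): V_ud = 1/1.1·[0.3846·0.0000 + 0.6154·0.0000] = 0.0000
Node dd (S = 61.41): V_dd = 1/1.1·[0.3846·0.0000 + 0.6154·22.7994] = 12.7549
Node u (S = 127.5): V_u = 1/1.1·[0.3846·0.0000 + 0.6154·0.0000] = 0.0000
Node d (S = 72.25): V_d = 1/1.1·[0.3846·0.0000 + 0.6154·12.7549] = 7.1356
Node 0 (S = 85): V_0 = 1/1.1·[0.3846·0.0000 + 0.6154·7.1356] = 3.9919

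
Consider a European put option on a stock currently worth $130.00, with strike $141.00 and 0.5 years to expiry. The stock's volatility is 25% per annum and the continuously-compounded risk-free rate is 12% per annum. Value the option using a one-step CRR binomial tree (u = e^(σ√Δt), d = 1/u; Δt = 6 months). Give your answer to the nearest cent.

CRR parameters: u = e^(σ√Δt) = e^(0.25·√0.5) = 1.1934, d = 1/u = 0.8380
Per-period rate: rΔt = 0.12·0.5 = 0.06, so R = e^0.06 = 1.0618
Risk-neutral probability p = (e^0.06 − 0.8380)/(1.1934 − 0.8380) = 0.2239/0.3554 = 0.6299
Terminal stock prices: S_u = 155.1, S_d = 108.9
Terminal payoffs (K − S): max(-14.14, 0) = 0, max(32.06, 0) = 32.06
Node 0 (S = 130): V_0 = e^(−0.06)·[0.6299·0.0000 + 0.3701·32.0643] = 11.1755

$11.18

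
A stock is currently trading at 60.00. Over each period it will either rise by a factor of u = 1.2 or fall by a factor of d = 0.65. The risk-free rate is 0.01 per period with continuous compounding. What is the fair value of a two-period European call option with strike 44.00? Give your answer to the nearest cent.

19.05

Risk-neutral probability p = (e^0.01 − 0.65)/(1.2 − 0.65) = 0.3601/0.5500 = 0.6546
Terminal stock prices: S_uu = 86.4, S_ud = 46.8, S_dd = 25.35
Terminal payoffs (S − K): max(42.4, 0) = 42.4, max(2.8, 0) = 2.8, max(-18.65, 0) = 0
Node u (S = 72): V_u = e^(−0.01)·[0.6546·42.4000 + 0.3454·2.8000] = 28.4378
Node d (S = 39): V_d = e^(−0.01)·[0.6546·2.8000 + 0.3454·0.0000] = 1.8147
Node 0 (S = 60): V_0 = e^(−0.01)·[0.6546·28.4378 + 0.3454·1.8147] = 19.0517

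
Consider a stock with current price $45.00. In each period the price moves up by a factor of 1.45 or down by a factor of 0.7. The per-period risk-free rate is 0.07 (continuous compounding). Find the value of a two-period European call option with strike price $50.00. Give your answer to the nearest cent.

$9.57

Risk-neutral probability p = (e^0.07 − 0.7)/(1.45 − 0.7) = 0.3725/0.7500 = 0.4967
Terminal stock prices: S_uu = 94.61, S_ud = 45.67, S_dd = 22.05
Terminal payoffs (S − K): max(44.61, 0) = 44.61, max(-4.325, 0) = 0, max(-27.95, 0) = 0
Node u (S = 65.25): V_u = e^(−0.07)·[0.4967·44.6125 + 0.5033·0.0000] = 20.6600
Node d (S = 31.5): V_d = e^(−0.07)·[0.4967·0.0000 + 0.5033·0.0000] = 0.0000
Node 0 (S = 45): V_0 = e^(−0.07)·[0.4967·20.6600 + 0.5033·0.0000] = 9.5676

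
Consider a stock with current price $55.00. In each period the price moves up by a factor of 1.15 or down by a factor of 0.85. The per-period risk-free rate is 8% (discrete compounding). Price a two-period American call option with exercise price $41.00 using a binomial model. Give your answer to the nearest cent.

$19.91

Risk-neutral probability p = (1 + 0.08 − 0.85)/(1.15 − 0.85) = 0.2300/0.3000 = 0.7667
Terminal stock prices: S_uu = 72.74, S_ud = 53.76, S_dd = 39.74
Terminal payoffs (S − K): max(31.74, 0) = 31.74, max(12.76, 0) = 12.76, max(-1.263, 0) = 0
Node u (S = 63.25): continuation = 1/1.08·[0.7667·31.7375 + 0.2333·12.7625] = 25.2870; exercise value = 22.2500 ≤ continuation, so V_u = 25.2870
Node d (S = 46.75): continuation = 1/1.08·[0.7667·12.7625 + 0.2333·0.0000] = 9.0598; exercise value = 5.7500 ≤ continuation, so V_d = 9.0598
Node 0 (S = 55): continuation = 1/1.08·[0.7667·25.2870 + 0.2333·9.0598] = 19.9080; exercise value = 14.0000 ≤ continuation, so V_0 = 19.9080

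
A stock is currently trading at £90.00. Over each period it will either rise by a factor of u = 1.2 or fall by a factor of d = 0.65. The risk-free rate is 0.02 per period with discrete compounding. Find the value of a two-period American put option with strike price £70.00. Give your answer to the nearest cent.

Risk-neutral probability p = (1 + 0.02 − 0.65)/(1.2 − 0.65) = 0.3700/0.5500 = 0.6727
Terminal stock prices: S_uu = 129.6, S_ud = 70.2, S_dd = 38.03
Terminal payoffs (K − S): max(-59.6, 0) = 0, max(-0.2, 0) = 0, max(31.97, 0) = 31.97
Node u (S = 108): continuation = 1/1.02·[0.6727·0.0000 + 0.3273·0.0000] = 0.0000; exercise value = 0.0000 ≤ continuation, so V_u = 0.0000
Node d (S = 58.5): continuation = 1/1.02·[0.6727·0.0000 + 0.3273·31.9750] = 10.2594; exercise value = 11.5000 > continuation, so V_d = 11.5000 (exercise)
Node 0 (S = 90): continuation = 1/1.02·[0.6727·0.0000 + 0.3273·11.5000] = 3.6898; exercise value = 0.0000 ≤ continuation, so V_0 = 3.6898

£3.69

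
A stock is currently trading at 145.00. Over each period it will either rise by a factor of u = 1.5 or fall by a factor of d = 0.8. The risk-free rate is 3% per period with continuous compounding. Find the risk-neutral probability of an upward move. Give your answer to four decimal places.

p = 0.3292

Risk-neutral probability p = (e^0.03 − 0.8)/(1.5 − 0.8) = 0.2305/0.7000 = 0.3292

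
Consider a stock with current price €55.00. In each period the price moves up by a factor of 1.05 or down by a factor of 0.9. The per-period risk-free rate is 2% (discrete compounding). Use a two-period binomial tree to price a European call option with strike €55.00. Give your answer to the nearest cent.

€3.47

Risk-neutral probability p = (1 + 0.02 − 0.9)/(1.05 − 0.9) = 0.1200/0.1500 = 0.8000
Terminal stock prices: S_uu = 60.64, S_ud = 51.98, S_dd = 44.55
Terminal payoffs (S − K): max(5.638, 0) = 5.638, max(-3.025, 0) = 0, max(-10.45, 0) = 0
Node u (S = 57.75): V_u = 1/1.02·[0.8000·5.6375 + 0.2000·0.0000] = 4.4216
Node d (S = 49.5): V_d = 1/1.02·[0.8000·0.0000 + 0.2000·0.0000] = 0.0000
Node 0 (S = 55): V_0 = 1/1.02·[0.8000·4.4216 + 0.2000·0.0000] = 3.4679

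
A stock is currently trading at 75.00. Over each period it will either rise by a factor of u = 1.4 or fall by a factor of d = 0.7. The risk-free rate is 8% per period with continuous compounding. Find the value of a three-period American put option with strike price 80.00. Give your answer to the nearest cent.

Risk-neutral probability p = (e^0.08 − 0.7)/(1.4 − 0.7) = 0.3833/0.7000 = 0.5476
Terminal stock prices: S_uuu = 205.8, S_uud = 102.9, S_udd = 51.45, S_ddd = 25.72
Terminal payoffs (K − S): max(-125.8, 0) = 0, max(-22.9, 0) = 0, max(28.55, 0) = 28.55, max(54.28, 0) = 54.28
Node uu (S = 147): continuation = e^(−0.08)·[0.5476·0.0000 + 0.4524·0.0000] = 0.0000; exercise value = 0.0000 ≤ continuation, so V_uu = 0.0000
Node ud (S = 73.5): continuation = e^(−0.08)·[0.5476·0.0000 + 0.4524·28.5500] = 11.9242; exercise value = 6.5000 ≤ continuation, so V_ud = 11.9242
Node dd (S = 36.75): continuation = e^(−0.08)·[0.5476·28.5500 + 0.4524·54.2750] = 37.0993; exercise value = 43.2500 > continuation, so V_dd = 43.2500 (exercise)
Node u (S = 105): continuation = e^(−0.08)·[0.5476·0.0000 + 0.4524·11.9242] = 4.9803; exercise value = 0.0000 ≤ continuation, so V_u = 4.9803
Node d (S = 52.5): continuation = e^(−0.08)·[0.5476·11.9242 + 0.4524·43.2500] = 24.0910; exercise value = 27.5000 > continuation, so V_d = 27.5000 (exercise)
Node 0 (S = 75): continuation = e^(−0.08)·[0.5476·4.9803 + 0.4524·27.5000] = 14.0030; exercise value = 5.0000 ≤ continuation, so V_0 = 14.0030

14.00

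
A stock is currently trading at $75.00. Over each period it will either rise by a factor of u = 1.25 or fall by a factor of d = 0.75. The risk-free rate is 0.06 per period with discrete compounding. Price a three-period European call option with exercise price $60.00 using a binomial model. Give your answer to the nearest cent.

$27.57

Risk-neutral probability p = (1 + 0.06 − 0.75)/(1.25 − 0.75) = 0.3100/0.5000 = 0.6200
Terminal stock prices: S_uuu = 146.5, S_uud = 87.89, S_udd = 52.73, S_ddd = 31.64
Terminal payoffs (S − K): max(86.48, 0) = 86.48, max(27.89, 0) = 27.89, max(-7.266, 0) = 0, max(-28.36, 0) = 0
Node uu (S = 117.2): V_uu = 1/1.06·[0.6200·86.4844 + 0.3800·27.8906] = 60.5837
Node ud (S = 70.31): V_ud = 1/1.06·[0.6200·27.8906 + 0.3800·0.0000] = 16.3134
Node dd (S = 42.19): V_dd = 1/1.06·[0.6200·0.0000 + 0.3800·0.0000] = 0.0000
Node u (S = 93.75): V_u = 1/1.06·[0.6200·60.5837 + 0.3800·16.3134] = 41.2840
Node d (S = 56.25): V_d = 1/1.06·[0.6200·16.3134 + 0.3800·0.0000] = 9.5418
Node 0 (S = 75): V_0 = 1/1.06·[0.6200·41.2840 + 0.3800·9.5418] = 27.5679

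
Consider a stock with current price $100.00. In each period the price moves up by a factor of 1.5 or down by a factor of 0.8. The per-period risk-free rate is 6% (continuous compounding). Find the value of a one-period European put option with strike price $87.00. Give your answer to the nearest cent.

$4.13

Risk-neutral probability p = (e^0.06 − 0.8)/(1.5 − 0.8) = 0.2618/0.7000 = 0.3741
Terminal stock prices: S_u = 150, S_d = 80
Terminal payoffs (K − S): max(-63, 0) = 0, max(7, 0) = 7
Node 0 (S = 100): V_0 = e^(−0.06)·[0.3741·0.0000 + 0.6259·7.0000] = 4.1265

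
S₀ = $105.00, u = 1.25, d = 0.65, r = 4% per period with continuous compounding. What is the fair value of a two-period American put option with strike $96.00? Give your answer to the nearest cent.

Risk-neutral probability p = (e^0.04 − 0.65)/(1.25 − 0.65) = 0.3908/0.6000 = 0.6514
Terminal stock prices: S_uu = 164.1, S_ud = 85.31, S_dd = 44.36
Terminal payoffs (K − S): max(-68.06, 0) = 0, max(10.69, 0) = 10.69, max(51.64, 0) = 51.64
Node u (S = 131.2): continuation = e^(−0.04)·[0.6514·0.0000 + 0.3486·10.6875] = 3.5801; exercise value = 0.0000 ≤ continuation, so V_u = 3.5801
Node d (S = 68.25): continuation = e^(−0.04)·[0.6514·10.6875 + 0.3486·51.6375] = 23.9858; exercise value = 27.7500 > continuation, so V_d = 27.7500 (exercise)
Node 0 (S = 105): continuation = e^(−0.04)·[0.6514·3.5801 + 0.3486·27.7500] = 11.5361; exercise value = 0.0000 ≤ continuation, so V_0 = 11.5361

$11.54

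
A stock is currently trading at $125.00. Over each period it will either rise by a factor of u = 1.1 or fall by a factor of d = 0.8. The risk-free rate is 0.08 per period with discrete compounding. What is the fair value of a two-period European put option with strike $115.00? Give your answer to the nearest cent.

$0.67

Risk-neutral probability p = (1 + 0.08 − 0.8)/(1.1 − 0.8) = 0.2800/0.3000 = 0.9333
Terminal stock prices: S_uu = 151.3, S_ud = 110, S_dd = 80
Terminal payoffs (K − S): max(-36.25, 0) = 0, max(5, 0) = 5, max(35, 0) = 35
Node u (S = 137.5): V_u = 1/1.08·[0.9333·0.0000 + 0.0667·5.0000] = 0.3086
Node d (S = 100): V_d = 1/1.08·[0.9333·5.0000 + 0.0667·35.0000] = 6.4815
Node 0 (S = 125): V_0 = 1/1.08·[0.9333·0.3086 + 0.0667·6.4815] = 0.6668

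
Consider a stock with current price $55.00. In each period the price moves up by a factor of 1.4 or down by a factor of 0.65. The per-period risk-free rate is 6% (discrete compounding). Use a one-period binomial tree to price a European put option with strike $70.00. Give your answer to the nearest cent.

$14.65

Risk-neutral probability p = (1 + 0.06 − 0.65)/(1.4 − 0.65) = 0.4100/0.7500 = 0.5467
Terminal stock prices: S_u = 77, S_d = 35.75
Terminal payoffs (K − S): max(-7, 0) = 0, max(34.25, 0) = 34.25
Node 0 (S = 55): V_0 = 1/1.06·[0.5467·0.0000 + 0.4533·34.2500] = 14.6478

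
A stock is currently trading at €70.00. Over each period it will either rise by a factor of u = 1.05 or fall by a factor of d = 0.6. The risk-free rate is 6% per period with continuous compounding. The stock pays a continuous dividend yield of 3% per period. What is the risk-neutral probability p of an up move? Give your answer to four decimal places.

Per-period risk-free factor R = e^0.06 = 1.0618; dividend-adjusted growth = e^(0.06−0.03) = 1.0305.
Risk-neutral probability p = (1.0305 − 0.6)/(1.05 − 0.6) = 0.4305/0.4500 = 0.9566

p = 0.9566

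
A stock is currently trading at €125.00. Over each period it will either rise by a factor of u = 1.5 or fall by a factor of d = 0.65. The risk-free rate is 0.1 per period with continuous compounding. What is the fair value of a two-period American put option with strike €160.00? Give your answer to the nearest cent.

Risk-neutral probability p = (e^0.1 − 0.65)/(1.5 − 0.65) = 0.4552/0.8500 = 0.5355
Terminal stock prices: S_uu = 281.2, S_ud = 121.9, S_dd = 52.81
Terminal payoffs (K − S): max(-121.2, 0) = 0, max(38.12, 0) = 38.12, max(107.2, 0) = 107.2
Node u (S = 187.5): continuation = e^(−0.1)·[0.5355·0.0000 + 0.4645·38.1250] = 16.0240; exercise value = 0.0000 ≤ continuation, so V_u = 16.0240
Node d (S = 81.25): continuation = e^(−0.1)·[0.5355·38.1250 + 0.4645·107.1875] = 63.5240; exercise value = 78.7500 > continuation, so V_d = 78.7500 (exercise)
Node 0 (S = 125): continuation = e^(−0.1)·[0.5355·16.0240 + 0.4645·78.7500] = 40.8629; exercise value = 35.0000 ≤ continuation, so V_0 = 40.8629

€40.86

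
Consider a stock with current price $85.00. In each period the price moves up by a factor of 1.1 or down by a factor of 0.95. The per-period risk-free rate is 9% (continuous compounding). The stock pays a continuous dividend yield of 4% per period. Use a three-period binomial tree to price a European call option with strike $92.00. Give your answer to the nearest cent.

Per-period risk-free factor R = e^0.09 = 1.0942; dividend-adjusted growth = e^(0.09−0.04) = 1.0513.
Risk-neutral probability p = (1.0513 − 0.95)/(1.1 − 0.95) = 0.1013/0.1500 = 0.6751
Terminal stock prices: S_uuu = 113.1, S_uud = 97.71, S_udd = 84.38, S_ddd = 72.88
Terminal payoffs (S − K): max(21.14, 0) = 21.14, max(5.708, 0) = 5.708, max(-7.616, 0) = 0, max(-19.12, 0) = 0
Node uu (S = 102.9): V_uu = e^(−0.09)·[0.6751·21.1350 + 0.3249·5.7075] = 14.7355
Node ud (S = 88.83): V_ud = e^(−0.09)·[0.6751·5.7075 + 0.3249·0.0000] = 3.5217
Node dd (S = 76.71): V_dd = e^(−0.09)·[0.6751·0.0000 + 0.3249·0.0000] = 0.0000
Node u (S = 93.5): V_u = e^(−0.09)·[0.6751·14.7355 + 0.3249·3.5217] = 10.1379
Node d (S = 80.75): V_d = e^(−0.09)·[0.6751·3.5217 + 0.3249·0.0000] = 2.1730
Node 0 (S = 85): V_0 = e^(−0.09)·[0.6751·10.1379 + 0.3249·2.1730] = 6.9006

$6.90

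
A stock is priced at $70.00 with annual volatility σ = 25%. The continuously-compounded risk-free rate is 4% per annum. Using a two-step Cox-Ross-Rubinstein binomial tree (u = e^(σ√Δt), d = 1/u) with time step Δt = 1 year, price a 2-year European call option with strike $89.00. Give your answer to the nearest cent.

CRR parameters: u = e^(σ√Δt) = e^(0.25·√1) = 1.2840, d = 1/u = 0.7788
Per-period rate: rΔt = 0.04·1 = 0.04, so R = e^0.04 = 1.0408
Risk-neutral probability p = (e^0.04 − 0.7788)/(1.2840 − 0.7788) = 0.2620/0.5052 = 0.5186
Terminal stock prices: S_uu = 115.4, S_ud = 70, S_dd = 42.46
Terminal payoffs (S − K): max(26.41, 0) = 26.41, max(-19, 0) = 0, max(-46.54, 0) = 0
Node u (S = 89.88): V_u = e^(−0.04)·[0.5186·26.4105 + 0.4814·0.0000] = 13.1595
Node d (S = 54.52): V_d = e^(−0.04)·[0.5186·0.0000 + 0.4814·0.0000] = 0.0000
Node 0 (S = 70): V_0 = e^(−0.04)·[0.5186·13.1595 + 0.4814·0.0000] = 6.5569

$6.56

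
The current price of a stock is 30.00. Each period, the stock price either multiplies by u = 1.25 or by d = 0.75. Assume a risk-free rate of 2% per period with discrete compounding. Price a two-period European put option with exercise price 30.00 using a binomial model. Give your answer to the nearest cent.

3.56

Risk-neutral probability p = (1 + 0.02 − 0.75)/(1.25 − 0.75) = 0.2700/0.5000 = 0.5400
Terminal stock prices: S_uu = 46.88, S_ud = 28.12, S_dd = 16.88
Terminal payoffs (K − S): max(-16.88, 0) = 0, max(1.875, 0) = 1.875, max(13.12, 0) = 13.12
Node u (S = 37.5): V_u = 1/1.02·[0.5400·0.0000 + 0.4600·1.8750] = 0.8456
Node d (S = 22.5): V_d = 1/1.02·[0.5400·1.8750 + 0.4600·13.1250] = 6.9118
Node 0 (S = 30): V_0 = 1/1.02·[0.5400·0.8456 + 0.4600·6.9118] = 3.5647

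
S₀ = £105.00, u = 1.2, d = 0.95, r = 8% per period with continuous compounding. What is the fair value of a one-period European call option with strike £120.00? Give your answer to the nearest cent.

Risk-neutral probability p = (e^0.08 − 0.95)/(1.2 − 0.95) = 0.1333/0.2500 = 0.5331
Terminal stock prices: S_u = 126, S_d = 99.75
Terminal payoffs (S − K): max(6, 0) = 6, max(-20.25, 0) = 0
Node 0 (S = 105): V_0 = e^(−0.08)·[0.5331·6.0000 + 0.4669·0.0000] = 2.9529

£2.95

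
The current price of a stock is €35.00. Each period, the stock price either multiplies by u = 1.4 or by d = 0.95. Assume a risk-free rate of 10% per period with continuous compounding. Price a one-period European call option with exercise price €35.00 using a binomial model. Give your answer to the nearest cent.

Risk-neutral probability p = (e^0.1 − 0.95)/(1.4 − 0.95) = 0.1552/0.4500 = 0.3448
Terminal stock prices: S_u = 49, S_d = 33.25
Terminal payoffs (S − K): max(14, 0) = 14, max(-1.75, 0) = 0
Node 0 (S = 35): V_0 = e^(−0.1)·[0.3448·14.0000 + 0.6552·0.0000] = 4.3681

€4.37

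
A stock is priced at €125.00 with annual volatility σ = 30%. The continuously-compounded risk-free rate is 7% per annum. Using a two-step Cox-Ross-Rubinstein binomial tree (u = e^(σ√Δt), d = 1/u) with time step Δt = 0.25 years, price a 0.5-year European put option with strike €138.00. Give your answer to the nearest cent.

€16.31

CRR parameters: u = e^(σ√Δt) = e^(0.3·√0.25) = 1.1618, d = 1/u = 0.8607
Per-period rate: rΔt = 0.07·0.25 = 0.0175, so R = e^0.0175 = 1.0177
Risk-neutral probability p = (e^0.0175 − 0.8607)/(1.1618 − 0.8607) = 0.1569/0.3011 = 0.5212
Terminal stock prices: S_uu = 168.7, S_ud = 125, S_dd = 92.6
Terminal payoffs (K − S): max(-30.73, 0) = 0, max(13, 0) = 13, max(45.4, 0) = 45.4
Node u (S = 145.2): V_u = e^(−0.0175)·[0.5212·0.0000 + 0.4788·13.0000] = 6.1165
Node d (S = 107.6): V_d = e^(−0.0175)·[0.5212·13.0000 + 0.4788·45.3977] = 28.0175
Node 0 (S = 125): V_0 = e^(−0.0175)·[0.5212·6.1165 + 0.4788·28.0175] = 16.3147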